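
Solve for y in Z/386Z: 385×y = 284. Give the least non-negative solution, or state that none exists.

gcd(385, 386) = 1, so a unique solution mod 386 exists.
385⁻¹ ≡ 385 (mod 386).
y ≡ 385×284 ≡ 102 (mod 386).

102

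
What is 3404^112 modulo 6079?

Compute successive squares:
112 in binary is 1110000, i.e. 112 = 64 + 32 + 16.
3404^1 ≡ 3404 (mod 6079)
3404^2 ≡ 3404^2 = 11587216 ≡ 642 (mod 6079)
3404^4 ≡ 642^2 = 412164 ≡ 4871 (mod 6079)
3404^8 ≡ 4871^2 = 23726641 ≡ 304 (mod 6079)
3404^16 ≡ 304^2 = 92416 ≡ 1231 (mod 6079)
3404^32 ≡ 1231^2 = 1515361 ≡ 1690 (mod 6079)
3404^64 ≡ 1690^2 = 2856100 ≡ 5049 (mod 6079)
3404^112 = 3404^64 * 3404^32 * 3404^16 ≡ 5049 * 1690 * 1231 (mod 6079).
Accumulate the product:
5049 * 1690 = 8532810 ≡ 3973
3973 * 1231 = 4890763 ≡ 3247

3247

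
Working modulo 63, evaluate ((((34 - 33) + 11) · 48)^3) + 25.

61

34 - 33 = 1
1 + 11 = 12
12 · 48 = 576 ≡ 9 (mod 63)
(9)^3 ≡ 36 (mod 63)
36 + 25 = 61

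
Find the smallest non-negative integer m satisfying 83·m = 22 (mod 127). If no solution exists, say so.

gcd(83, 127) = 1, so a unique solution mod 127 exists.
83⁻¹ ≡ 101 (mod 127).
m ≡ 101·22 ≡ 63 (mod 127).

63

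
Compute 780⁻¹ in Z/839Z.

839 = 1×780 + 59
780 = 13×59 + 13
59 = 4×13 + 7
13 = 1×7 + 6
7 = 1×6 + 1
6 = 6×1 + 0
gcd(780, 839) = 1, so the inverse exists.
Back-substitute for 1:
1 = 1×7 − 1×6
  = −1×13 + 2×7
  = 2×59 − 9×13
  = −9×780 + 119×59
  = 119×839 − 128×780
So 780⁻¹ ≡ −128 ≡ 711 (mod 839).

711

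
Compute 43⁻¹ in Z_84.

By the extended Euclidean algorithm:
84 = 1×43 + 41
43 = 1×41 + 2
41 = 20×2 + 1
2 = 2×1 + 0
gcd(43, 84) = 1, so the inverse exists.
Bézout: 1 = 21×84 − 41×43.
So 43⁻¹ ≡ −41 ≡ 43 (mod 84).

43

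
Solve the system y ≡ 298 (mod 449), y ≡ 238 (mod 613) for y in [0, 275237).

188429

449⁻¹ mod 613: 449·228 ≡ 1 (mod 613), so 449⁻¹ ≡ 228.
y = 298 + 449·((238 − 298)·228 mod 613) = 298 + 449·419 = 188429.
Check: 188429 mod 449 = 298, 188429 mod 613 = 238. ✓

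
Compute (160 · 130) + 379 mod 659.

160 · 130 = 20800 ≡ 371 (mod 659)
371 + 379 = 750 ≡ 91 (mod 659)

91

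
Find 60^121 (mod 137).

By square-and-multiply:
60^1 ≡ 60 (mod 137)
60^2 ≡ 60^2 = 3600 ≡ 38 (mod 137)
60^4 ≡ 38^2 = 1444 ≡ 74 (mod 137)
60^8 ≡ 74^2 = 5476 ≡ 133 (mod 137)
60^16 ≡ 133^2 = 17689 ≡ 16 (mod 137)
60^32 ≡ 16^2 = 256 ≡ 119 (mod 137)
60^64 ≡ 119^2 = 14161 ≡ 50 (mod 137)
60^121 = 60^64 · 60^32 · 60^16 · 60^8 · 60^1 ≡ 50 · 119 · 16 · 133 · 60 (mod 137).
Accumulate the product:
50 · 119 = 5950 ≡ 59
59 · 16 = 944 ≡ 122
122 · 133 = 16226 ≡ 60
60 · 60 = 3600 ≡ 38

38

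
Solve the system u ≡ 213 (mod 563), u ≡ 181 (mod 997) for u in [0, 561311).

408951

563⁻¹ mod 997: 563·912 ≡ 1 (mod 997), so 563⁻¹ ≡ 912.
u = 213 + 563·((181 − 213)·912 mod 997) = 213 + 563·726 = 408951.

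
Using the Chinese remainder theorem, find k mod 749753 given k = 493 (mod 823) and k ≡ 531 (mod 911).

494293

823⁻¹ mod 911: 823×735 ≡ 1 (mod 911), so 823⁻¹ ≡ 735.
k = 493 + 823×((531 − 493)×735 mod 911) = 493 + 823×600 = 494293.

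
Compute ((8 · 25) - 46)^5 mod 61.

8 · 25 = 200 ≡ 17 (mod 61)
17 - 46 = -29 ≡ 32 (mod 61)
(32)^5 ≡ 40 (mod 61)

40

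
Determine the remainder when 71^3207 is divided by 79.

33

By square-and-multiply:
71^1 ≡ 71 (mod 79)
71^2 ≡ 71^2 = 5041 ≡ 64 (mod 79)
71^4 ≡ 64^2 = 4096 ≡ 67 (mod 79)
71^8 ≡ 67^2 = 4489 ≡ 65 (mod 79)
71^16 ≡ 65^2 = 4225 ≡ 38 (mod 79)
71^32 ≡ 38^2 = 1444 ≡ 22 (mod 79)
71^64 ≡ 22^2 = 484 ≡ 10 (mod 79)
71^128 ≡ 10^2 = 100 ≡ 21 (mod 79)
71^256 ≡ 21^2 = 441 ≡ 46 (mod 79)
71^512 ≡ 46^2 = 2116 ≡ 62 (mod 79)
71^1024 ≡ 62^2 = 3844 ≡ 52 (mod 79)
71^2048 ≡ 52^2 = 2704 ≡ 18 (mod 79)
71^3207 = 71^2048 * 71^1024 * 71^128 * 71^4 * 71^2 * 71^1 ≡ 18 * 52 * 21 * 67 * 64 * 71 (mod 79).
Accumulate the product:
18 * 52 = 936 ≡ 67
67 * 21 = 1407 ≡ 64
64 * 67 = 4288 ≡ 22
22 * 64 = 1408 ≡ 65
65 * 71 = 4615 ≡ 33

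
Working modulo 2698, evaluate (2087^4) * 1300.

(2087)^4 ≡ 1145 (mod 2698)
1145 * 1300 = 1488500 ≡ 1902 (mod 2698)

1902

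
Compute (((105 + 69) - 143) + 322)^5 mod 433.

244

105 + 69 = 174
174 - 143 = 31
31 + 322 = 353
(353)^5 ≡ 244 (mod 433)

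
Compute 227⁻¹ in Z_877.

85

877 = 3·227 + 196
227 = 1·196 + 31
196 = 6·31 + 10
31 = 3·10 + 1
10 = 10·1 + 0
gcd(227, 877) = 1, so the inverse exists.
Back-substitute for 1:
1 = 1·31 − 3·10
  = −3·196 + 19·31
  = 19·227 − 22·196
  = −22·877 + 85·227
So 227⁻¹ ≡ 85 (mod 877).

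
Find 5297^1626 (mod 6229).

4248

Using repeated squaring:
1626 in binary is 11001011010, i.e. 1626 = 1024 + 512 + 64 + 16 + 8 + 2.
5297^1 ≡ 5297 (mod 6229)
5297^2 ≡ 5297^2 = 28058209 ≡ 2793 (mod 6229)
5297^4 ≡ 2793^2 = 7800849 ≡ 2141 (mod 6229)
5297^8 ≡ 2141^2 = 4583881 ≡ 5566 (mod 6229)
5297^16 ≡ 5566^2 = 30980356 ≡ 3539 (mod 6229)
5297^32 ≡ 3539^2 = 12524521 ≡ 4231 (mod 6229)
5297^64 ≡ 4231^2 = 17901361 ≡ 5444 (mod 6229)
5297^128 ≡ 5444^2 = 29637136 ≡ 5783 (mod 6229)
5297^256 ≡ 5783^2 = 33443089 ≡ 5817 (mod 6229)
5297^512 ≡ 5817^2 = 33837489 ≡ 1561 (mod 6229)
5297^1024 ≡ 1561^2 = 2436721 ≡ 1182 (mod 6229)
5297^1626 = 5297^1024 · 5297^512 · 5297^64 · 5297^16 · 5297^8 · 5297^2 ≡ 1182 · 1561 · 5444 · 3539 · 5566 · 2793 (mod 6229).
Accumulate the product:
1182 · 1561 = 1845102 ≡ 1318
1318 · 5444 = 7175192 ≡ 5613
5613 · 3539 = 19864407 ≡ 126
126 · 5566 = 701316 ≡ 3668
3668 · 2793 = 10244724 ≡ 4248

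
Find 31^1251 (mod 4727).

548

Compute successive squares:
1251 in binary is 10011100011, i.e. 1251 = 1024 + 128 + 64 + 32 + 2 + 1.
31^1 ≡ 31 (mod 4727)
31^2 ≡ 31^2 = 961 (mod 4727)
31^4 ≡ 961^2 = 923521 ≡ 1756 (mod 4727)
31^8 ≡ 1756^2 = 3083536 ≡ 1532 (mod 4727)
31^16 ≡ 1532^2 = 2347024 ≡ 2432 (mod 4727)
31^32 ≡ 2432^2 = 5914624 ≡ 1147 (mod 4727)
31^64 ≡ 1147^2 = 1315609 ≡ 1503 (mod 4727)
31^128 ≡ 1503^2 = 2259009 ≡ 4230 (mod 4727)
31^256 ≡ 4230^2 = 17892900 ≡ 1205 (mod 4727)
31^512 ≡ 1205^2 = 1452025 ≡ 836 (mod 4727)
31^1024 ≡ 836^2 = 698896 ≡ 4027 (mod 4727)
31^1251 = 31^1024 · 31^128 · 31^64 · 31^32 · 31^2 · 31^1 ≡ 4027 · 4230 · 1503 · 1147 · 961 · 31 (mod 4727).
Accumulate the product:
4027 · 4230 = 17034210 ≡ 2829
2829 · 1503 = 4251987 ≡ 2414
2414 · 1147 = 2768858 ≡ 3563
3563 · 961 = 3424043 ≡ 1695
1695 · 31 = 52545 ≡ 548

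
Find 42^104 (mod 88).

104 in binary is 1101000, i.e. 104 = 64 + 32 + 8.
42^1 ≡ 42 (mod 88)
42^2 ≡ 42^2 = 1764 ≡ 4 (mod 88)
42^4 ≡ 4^2 = 16 (mod 88)
42^8 ≡ 16^2 = 256 ≡ 80 (mod 88)
42^16 ≡ 80^2 = 6400 ≡ 64 (mod 88)
42^32 ≡ 64^2 = 4096 ≡ 48 (mod 88)
42^64 ≡ 48^2 = 2304 ≡ 16 (mod 88)
42^104 = 42^64 · 42^32 · 42^8 ≡ 16 · 48 · 80 (mod 88).
Accumulate the product:
16 · 48 = 768 ≡ 64
64 · 80 = 5120 ≡ 16

16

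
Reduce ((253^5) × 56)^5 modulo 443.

(253)^5 ≡ 361 (mod 443)
361 × 56 = 20216 ≡ 281 (mod 443)
(281)^5 ≡ 103 (mod 443)

103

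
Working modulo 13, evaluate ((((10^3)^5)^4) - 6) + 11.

(10)^3 ≡ 12 (mod 13)
(12)^5 ≡ 12 (mod 13)
(12)^4 ≡ 1 (mod 13)
1 - 6 = -5 ≡ 8 (mod 13)
8 + 11 = 19 ≡ 6 (mod 13)

6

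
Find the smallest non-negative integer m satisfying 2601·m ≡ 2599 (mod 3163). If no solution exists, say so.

1802

gcd(2601, 3163) = 1, so a unique solution mod 3163 exists.
2601⁻¹ ≡ 681 (mod 3163).
m ≡ 681·2599 ≡ 1802 (mod 3163).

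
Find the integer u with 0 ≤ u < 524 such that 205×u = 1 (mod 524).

501

524 = 2×205 + 114
205 = 1×114 + 91
114 = 1×91 + 23
91 = 3×23 + 22
23 = 1×22 + 1
22 = 22×1 + 0
gcd(205, 524) = 1, so the inverse exists.
Back-substitute for 1:
1 = 1×23 − 1×22
  = −1×91 + 4×23
  = 4×114 − 5×91
  = −5×205 + 9×114
  = 9×524 − 23×205
So 205⁻¹ ≡ −23 ≡ 501 (mod 524).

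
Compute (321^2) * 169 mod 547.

184

(321)^2 ≡ 205 (mod 547)
205 * 169 = 34645 ≡ 184 (mod 547)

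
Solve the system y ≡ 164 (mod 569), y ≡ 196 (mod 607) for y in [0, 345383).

569⁻¹ mod 607: 569*591 ≡ 1 (mod 607), so 569⁻¹ ≡ 591.
y = 164 + 569*((196 − 164)*591 mod 607) = 164 + 569*95 = 54219.
Check: 54219 mod 569 = 164, 54219 mod 607 = 196. ✓

54219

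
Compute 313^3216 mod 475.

216

Compute successive squares:
3216 in binary is 110010010000, i.e. 3216 = 2048 + 1024 + 128 + 16.
313^1 ≡ 313 (mod 475)
313^2 ≡ 313^2 = 97969 ≡ 119 (mod 475)
313^4 ≡ 119^2 = 14161 ≡ 386 (mod 475)
313^8 ≡ 386^2 = 148996 ≡ 321 (mod 475)
313^16 ≡ 321^2 = 103041 ≡ 441 (mod 475)
313^32 ≡ 441^2 = 194481 ≡ 206 (mod 475)
313^64 ≡ 206^2 = 42436 ≡ 161 (mod 475)
313^128 ≡ 161^2 = 25921 ≡ 271 (mod 475)
313^256 ≡ 271^2 = 73441 ≡ 291 (mod 475)
313^512 ≡ 291^2 = 84681 ≡ 131 (mod 475)
313^1024 ≡ 131^2 = 17161 ≡ 61 (mod 475)
313^2048 ≡ 61^2 = 3721 ≡ 396 (mod 475)
313^3216 = 313^2048 × 313^1024 × 313^128 × 313^16 ≡ 396 × 61 × 271 × 441 (mod 475).
Accumulate the product:
396 × 61 = 24156 ≡ 406
406 × 271 = 110026 ≡ 301
301 × 441 = 132741 ≡ 216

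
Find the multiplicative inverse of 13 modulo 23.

Apply the Euclidean algorithm and back-substitute:
23 = 1×13 + 10
13 = 1×10 + 3
10 = 3×3 + 1
3 = 3×1 + 0
gcd(13, 23) = 1, so the inverse exists.
Bézout: 1 = 4×23 − 7×13.
So 13⁻¹ ≡ −7 ≡ 16 (mod 23).

16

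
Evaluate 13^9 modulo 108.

1

By square-and-multiply:
13^1 ≡ 13 (mod 108)
13^2 ≡ 13^2 = 169 ≡ 61 (mod 108)
13^4 ≡ 61^2 = 3721 ≡ 49 (mod 108)
13^8 ≡ 49^2 = 2401 ≡ 25 (mod 108)
13^9 = 13^8 · 13^1 ≡ 25 · 13 (mod 108).
25 · 13 = 325 ≡ 1 (mod 108).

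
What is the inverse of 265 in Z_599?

Apply the Euclidean algorithm and back-substitute:
599 = 2×265 + 69
265 = 3×69 + 58
69 = 1×58 + 11
58 = 5×11 + 3
11 = 3×3 + 2
3 = 1×2 + 1
2 = 2×1 + 0
gcd(265, 599) = 1, so the inverse exists.
Back-substitute for 1:
1 = 1×3 − 1×2
  = −1×11 + 4×3
  = 4×58 − 21×11
  = −21×69 + 25×58
  = 25×265 − 96×69
  = −96×599 + 217×265
So 265⁻¹ ≡ 217 (mod 599).

217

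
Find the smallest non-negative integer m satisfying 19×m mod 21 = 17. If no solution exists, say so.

2

gcd(19, 21) = 1, so a unique solution mod 21 exists.
19⁻¹ ≡ 10 (mod 21).
m ≡ 10×17 ≡ 2 (mod 21).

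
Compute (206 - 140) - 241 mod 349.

174

206 - 140 = 66
66 - 241 = -175 ≡ 174 (mod 349)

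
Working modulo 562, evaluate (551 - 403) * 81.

186

551 - 403 = 148
148 * 81 = 11988 ≡ 186 (mod 562)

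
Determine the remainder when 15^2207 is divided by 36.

15^1 ≡ 15 (mod 36)
15^2 ≡ 15^2 = 225 ≡ 9 (mod 36)
15^4 ≡ 9^2 = 81 ≡ 9 (mod 36)
15^8 ≡ 9^2 = 81 ≡ 9 (mod 36)
15^16 ≡ 9^2 = 81 ≡ 9 (mod 36)
15^32 ≡ 9^2 = 81 ≡ 9 (mod 36)
15^64 ≡ 9^2 = 81 ≡ 9 (mod 36)
15^128 ≡ 9^2 = 81 ≡ 9 (mod 36)
15^256 ≡ 9^2 = 81 ≡ 9 (mod 36)
15^512 ≡ 9^2 = 81 ≡ 9 (mod 36)
15^1024 ≡ 9^2 = 81 ≡ 9 (mod 36)
15^2048 ≡ 9^2 = 81 ≡ 9 (mod 36)
15^2207 = 15^2048 · 15^128 · 15^16 · 15^8 · 15^4 · 15^2 · 15^1 ≡ 9 · 9 · 9 · 9 · 9 · 9 · 15 (mod 36).
Accumulate the product:
9 · 9 = 81 ≡ 9
9 · 9 = 81 ≡ 9
9 · 9 = 81 ≡ 9
9 · 9 = 81 ≡ 9
9 · 9 = 81 ≡ 9
9 · 15 = 135 ≡ 27

27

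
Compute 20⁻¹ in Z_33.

By the extended Euclidean algorithm:
33 = 1*20 + 13
20 = 1*13 + 7
13 = 1*7 + 6
7 = 1*6 + 1
6 = 6*1 + 0
gcd(20, 33) = 1, so the inverse exists.
Back-substitute for 1:
1 = 1*7 − 1*6
  = −1*13 + 2*7
  = 2*20 − 3*13
  = −3*33 + 5*20
So 20⁻¹ ≡ 5 (mod 33).

5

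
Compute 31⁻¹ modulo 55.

16

By the extended Euclidean algorithm:
55 = 1*31 + 24
31 = 1*24 + 7
24 = 3*7 + 3
7 = 2*3 + 1
3 = 3*1 + 0
gcd(31, 55) = 1, so the inverse exists.
Back-substitute for 1:
1 = 1*7 − 2*3
  = −2*24 + 7*7
  = 7*31 − 9*24
  = −9*55 + 16*31
So 31⁻¹ ≡ 16 (mod 55).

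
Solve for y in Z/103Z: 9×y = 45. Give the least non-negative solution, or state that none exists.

gcd(9, 103) = 1, so a unique solution mod 103 exists.
9⁻¹ ≡ 23 (mod 103).
y ≡ 23×45 ≡ 5 (mod 103).

5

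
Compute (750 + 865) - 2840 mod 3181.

750 + 865 = 1615
1615 - 2840 = -1225 ≡ 1956 (mod 3181)

1956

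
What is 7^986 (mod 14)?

7

By square-and-multiply:
7^1 ≡ 7 (mod 14)
7^2 ≡ 7^2 = 49 ≡ 7 (mod 14)
7^4 ≡ 7^2 = 49 ≡ 7 (mod 14)
7^8 ≡ 7^2 = 49 ≡ 7 (mod 14)
7^16 ≡ 7^2 = 49 ≡ 7 (mod 14)
7^32 ≡ 7^2 = 49 ≡ 7 (mod 14)
7^64 ≡ 7^2 = 49 ≡ 7 (mod 14)
7^128 ≡ 7^2 = 49 ≡ 7 (mod 14)
7^256 ≡ 7^2 = 49 ≡ 7 (mod 14)
7^512 ≡ 7^2 = 49 ≡ 7 (mod 14)
7^986 = 7^512 × 7^256 × 7^128 × 7^64 × 7^16 × 7^8 × 7^2 ≡ 7 × 7 × 7 × 7 × 7 × 7 × 7 (mod 14).
Accumulate the product:
7 × 7 = 49 ≡ 7
7 × 7 = 49 ≡ 7
7 × 7 = 49 ≡ 7
7 × 7 = 49 ≡ 7
7 × 7 = 49 ≡ 7
7 × 7 = 49 ≡ 7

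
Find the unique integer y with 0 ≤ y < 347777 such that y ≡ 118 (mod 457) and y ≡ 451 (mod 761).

206682

457⁻¹ mod 761: 457*383 ≡ 1 (mod 761), so 457⁻¹ ≡ 383.
y = 118 + 457*((451 − 118)*383 mod 761) = 118 + 457*452 = 206682.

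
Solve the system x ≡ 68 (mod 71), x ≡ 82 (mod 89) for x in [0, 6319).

1417

71⁻¹ mod 89: 71·84 ≡ 1 (mod 89), so 71⁻¹ ≡ 84.
x = 68 + 71·((82 − 68)·84 mod 89) = 68 + 71·19 = 1417.
Check: 1417 mod 71 = 68, 1417 mod 89 = 82. ✓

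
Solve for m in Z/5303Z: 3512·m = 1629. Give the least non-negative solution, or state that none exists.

612

gcd(3512, 5303) = 1, so a unique solution mod 5303 exists.
3512⁻¹ ≡ 3106 (mod 5303).
m ≡ 3106·1629 ≡ 612 (mod 5303).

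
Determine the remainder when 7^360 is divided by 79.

Using repeated squaring:
360 in binary is 101101000, i.e. 360 = 256 + 64 + 32 + 8.
7^1 ≡ 7 (mod 79)
7^2 ≡ 7^2 = 49 (mod 79)
7^4 ≡ 49^2 = 2401 ≡ 31 (mod 79)
7^8 ≡ 31^2 = 961 ≡ 13 (mod 79)
7^16 ≡ 13^2 = 169 ≡ 11 (mod 79)
7^32 ≡ 11^2 = 121 ≡ 42 (mod 79)
7^64 ≡ 42^2 = 1764 ≡ 26 (mod 79)
7^128 ≡ 26^2 = 676 ≡ 44 (mod 79)
7^256 ≡ 44^2 = 1936 ≡ 40 (mod 79)
7^360 = 7^256 × 7^64 × 7^32 × 7^8 ≡ 40 × 26 × 42 × 13 (mod 79).
Accumulate the product:
40 × 26 = 1040 ≡ 13
13 × 42 = 546 ≡ 72
72 × 13 = 936 ≡ 67

67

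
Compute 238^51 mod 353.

51 in binary is 110011, i.e. 51 = 32 + 16 + 2 + 1.
238^1 ≡ 238 (mod 353)
238^2 ≡ 238^2 = 56644 ≡ 164 (mod 353)
238^4 ≡ 164^2 = 26896 ≡ 68 (mod 353)
238^8 ≡ 68^2 = 4624 ≡ 35 (mod 353)
238^16 ≡ 35^2 = 1225 ≡ 166 (mod 353)
238^32 ≡ 166^2 = 27556 ≡ 22 (mod 353)
238^51 = 238^32 · 238^16 · 238^2 · 238^1 ≡ 22 · 166 · 164 · 238 (mod 353).
Accumulate the product:
22 · 166 = 3652 ≡ 122
122 · 164 = 20008 ≡ 240
240 · 238 = 57120 ≡ 287

287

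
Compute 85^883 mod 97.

18

85^1 ≡ 85 (mod 97)
85^2 ≡ 85^2 = 7225 ≡ 47 (mod 97)
85^4 ≡ 47^2 = 2209 ≡ 75 (mod 97)
85^8 ≡ 75^2 = 5625 ≡ 96 (mod 97)
85^16 ≡ 96^2 = 9216 ≡ 1 (mod 97)
85^32 ≡ 1^2 = 1 (mod 97)
85^64 ≡ 1^2 = 1 (mod 97)
85^128 ≡ 1^2 = 1 (mod 97)
85^256 ≡ 1^2 = 1 (mod 97)
85^512 ≡ 1^2 = 1 (mod 97)
85^883 = 85^512 * 85^256 * 85^64 * 85^32 * 85^16 * 85^2 * 85^1 ≡ 1 * 1 * 1 * 1 * 1 * 47 * 85 (mod 97).
Accumulate the product:
1 * 1 = 1
1 * 1 = 1
1 * 1 = 1
1 * 1 = 1
1 * 47 = 47
47 * 85 = 3995 ≡ 18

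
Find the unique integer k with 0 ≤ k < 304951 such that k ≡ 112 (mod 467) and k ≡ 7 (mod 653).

143014

467⁻¹ mod 653: 467·165 ≡ 1 (mod 653), so 467⁻¹ ≡ 165.
k = 112 + 467·((7 − 112)·165 mod 653) = 112 + 467·306 = 143014.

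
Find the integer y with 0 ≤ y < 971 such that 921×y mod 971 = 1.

602

971 = 1·921 + 50
921 = 18·50 + 21
50 = 2·21 + 8
21 = 2·8 + 5
8 = 1·5 + 3
5 = 1·3 + 2
3 = 1·2 + 1
2 = 2·1 + 0
gcd(921, 971) = 1, so the inverse exists.
Back-substitute for 1:
1 = 1·3 − 1·2
  = −1·5 + 2·3
  = 2·8 − 3·5
  = −3·21 + 8·8
  = 8·50 − 19·21
  = −19·921 + 350·50
  = 350·971 − 369·921
So 921⁻¹ ≡ −369 ≡ 602 (mod 971).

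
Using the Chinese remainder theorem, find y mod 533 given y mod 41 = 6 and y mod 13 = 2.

41⁻¹ mod 13: 41*7 ≡ 1 (mod 13), so 41⁻¹ ≡ 7.
y = 6 + 41*((2 − 6)*7 mod 13) = 6 + 41*11 = 457.

457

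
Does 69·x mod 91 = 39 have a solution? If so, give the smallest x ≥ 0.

gcd(69, 91) = 1, so a unique solution mod 91 exists.
69⁻¹ ≡ 62 (mod 91).
x ≡ 62·39 ≡ 52 (mod 91).

52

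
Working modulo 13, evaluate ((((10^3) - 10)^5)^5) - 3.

(10)^3 ≡ 12 (mod 13)
12 - 10 = 2
(2)^5 ≡ 6 (mod 13)
(6)^5 ≡ 2 (mod 13)
2 - 3 = -1 ≡ 12 (mod 13)

12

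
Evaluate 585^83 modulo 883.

699

Compute successive squares:
83 in binary is 1010011, i.e. 83 = 64 + 16 + 2 + 1.
585^1 ≡ 585 (mod 883)
585^2 ≡ 585^2 = 342225 ≡ 504 (mod 883)
585^4 ≡ 504^2 = 254016 ≡ 595 (mod 883)
585^8 ≡ 595^2 = 354025 ≡ 825 (mod 883)
585^16 ≡ 825^2 = 680625 ≡ 715 (mod 883)
585^32 ≡ 715^2 = 511225 ≡ 851 (mod 883)
585^64 ≡ 851^2 = 724201 ≡ 141 (mod 883)
585^83 = 585^64 · 585^16 · 585^2 · 585^1 ≡ 141 · 715 · 504 · 585 (mod 883).
Accumulate the product:
141 · 715 = 100815 ≡ 153
153 · 504 = 77112 ≡ 291
291 · 585 = 170235 ≡ 699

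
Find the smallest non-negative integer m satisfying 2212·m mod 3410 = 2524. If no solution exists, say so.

gcd(2212, 3410) = 2, and 2 | 2524, so solutions exist.
Divide through by 2: 1106·m = 1262 (mod 1705).
1106⁻¹ ≡ 871 (mod 1705).
m ≡ 871·1262 ≡ 1182 (mod 1705).
The smallest non-negative solution is m = 1182.

1182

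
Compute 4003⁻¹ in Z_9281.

Apply the Euclidean algorithm and back-substitute:
9281 = 2·4003 + 1275
4003 = 3·1275 + 178
1275 = 7·178 + 29
178 = 6·29 + 4
29 = 7·4 + 1
4 = 4·1 + 0
gcd(4003, 9281) = 1, so the inverse exists.
Bézout: 1 = 967·9281 − 2242·4003.
So 4003⁻¹ ≡ −2242 ≡ 7039 (mod 9281).

7039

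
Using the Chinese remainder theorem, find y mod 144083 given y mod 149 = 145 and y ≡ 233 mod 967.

8936

149⁻¹ mod 967: 149*649 ≡ 1 (mod 967), so 149⁻¹ ≡ 649.
y = 145 + 149*((233 − 145)*649 mod 967) = 145 + 149*59 = 8936.
Check: 8936 mod 149 = 145, 8936 mod 967 = 233. ✓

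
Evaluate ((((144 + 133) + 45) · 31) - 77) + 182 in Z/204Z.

144 + 133 = 277 ≡ 73 (mod 204)
73 + 45 = 118
118 · 31 = 3658 ≡ 190 (mod 204)
190 - 77 = 113
113 + 182 = 295 ≡ 91 (mod 204)

91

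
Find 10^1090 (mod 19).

9

1090 in binary is 10001000010, i.e. 1090 = 1024 + 64 + 2.
10^1 ≡ 10 (mod 19)
10^2 ≡ 10^2 = 100 ≡ 5 (mod 19)
10^4 ≡ 5^2 = 25 ≡ 6 (mod 19)
10^8 ≡ 6^2 = 36 ≡ 17 (mod 19)
10^16 ≡ 17^2 = 289 ≡ 4 (mod 19)
10^32 ≡ 4^2 = 16 (mod 19)
10^64 ≡ 16^2 = 256 ≡ 9 (mod 19)
10^128 ≡ 9^2 = 81 ≡ 5 (mod 19)
10^256 ≡ 5^2 = 25 ≡ 6 (mod 19)
10^512 ≡ 6^2 = 36 ≡ 17 (mod 19)
10^1024 ≡ 17^2 = 289 ≡ 4 (mod 19)
10^1090 = 10^1024 · 10^64 · 10^2 ≡ 4 · 9 · 5 (mod 19).
Accumulate the product:
4 · 9 = 36 ≡ 17
17 · 5 = 85 ≡ 9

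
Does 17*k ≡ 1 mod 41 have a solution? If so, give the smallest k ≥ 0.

29

gcd(17, 41) = 1, so a unique solution mod 41 exists.
17⁻¹ ≡ 29 (mod 41).
k ≡ 29*1 ≡ 29 (mod 41).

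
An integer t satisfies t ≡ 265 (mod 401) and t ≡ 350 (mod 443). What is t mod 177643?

45979

401⁻¹ mod 443: 401·116 ≡ 1 (mod 443), so 401⁻¹ ≡ 116.
t = 265 + 401·((350 − 265)·116 mod 443) = 265 + 401·114 = 45979.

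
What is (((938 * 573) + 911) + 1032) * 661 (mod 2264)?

938 * 573 = 537474 ≡ 906 (mod 2264)
906 + 911 = 1817
1817 + 1032 = 2849 ≡ 585 (mod 2264)
585 * 661 = 386685 ≡ 1805 (mod 2264)

1805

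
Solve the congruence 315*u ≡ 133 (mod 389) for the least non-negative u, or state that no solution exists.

35

gcd(315, 389) = 1, so a unique solution mod 389 exists.
315⁻¹ ≡ 205 (mod 389).
u ≡ 205*133 ≡ 35 (mod 389).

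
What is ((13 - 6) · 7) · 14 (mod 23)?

19

13 - 6 = 7
7 · 7 = 49 ≡ 3 (mod 23)
3 · 14 = 42 ≡ 19 (mod 23)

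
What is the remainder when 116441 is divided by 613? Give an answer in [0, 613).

584

116441 = 189·613 + 584, so 116441 ≡ 584 (mod 613).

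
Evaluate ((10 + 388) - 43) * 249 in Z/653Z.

10 + 388 = 398
398 - 43 = 355
355 * 249 = 88395 ≡ 240 (mod 653)

240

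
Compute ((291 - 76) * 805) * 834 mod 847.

504

291 - 76 = 215
215 * 805 = 173075 ≡ 287 (mod 847)
287 * 834 = 239358 ≡ 504 (mod 847)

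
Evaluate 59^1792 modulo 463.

Using repeated squaring:
1792 in binary is 11100000000, i.e. 1792 = 1024 + 512 + 256.
59^1 ≡ 59 (mod 463)
59^2 ≡ 59^2 = 3481 ≡ 240 (mod 463)
59^4 ≡ 240^2 = 57600 ≡ 188 (mod 463)
59^8 ≡ 188^2 = 35344 ≡ 156 (mod 463)
59^16 ≡ 156^2 = 24336 ≡ 260 (mod 463)
59^32 ≡ 260^2 = 67600 ≡ 2 (mod 463)
59^64 ≡ 2^2 = 4 (mod 463)
59^128 ≡ 4^2 = 16 (mod 463)
59^256 ≡ 16^2 = 256 (mod 463)
59^512 ≡ 256^2 = 65536 ≡ 253 (mod 463)
59^1024 ≡ 253^2 = 64009 ≡ 115 (mod 463)
59^1792 = 59^1024 × 59^512 × 59^256 ≡ 115 × 253 × 256 (mod 463).
Accumulate the product:
115 × 253 = 29095 ≡ 389
389 × 256 = 99584 ≡ 39

39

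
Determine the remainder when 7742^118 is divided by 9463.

118 in binary is 1110110, i.e. 118 = 64 + 32 + 16 + 4 + 2.
7742^1 ≡ 7742 (mod 9463)
7742^2 ≡ 7742^2 = 59938564 ≡ 9385 (mod 9463)
7742^4 ≡ 9385^2 = 88078225 ≡ 6084 (mod 9463)
7742^8 ≡ 6084^2 = 37015056 ≡ 5263 (mod 9463)
7742^16 ≡ 5263^2 = 27699169 ≡ 968 (mod 9463)
7742^32 ≡ 968^2 = 937024 ≡ 187 (mod 9463)
7742^64 ≡ 187^2 = 34969 ≡ 6580 (mod 9463)
7742^118 = 7742^64 × 7742^32 × 7742^16 × 7742^4 × 7742^2 ≡ 6580 × 187 × 968 × 6084 × 9385 (mod 9463).
Accumulate the product:
6580 × 187 = 1230460 ≡ 270
270 × 968 = 261360 ≡ 5859
5859 × 6084 = 35646156 ≡ 8498
8498 × 9385 = 79753730 ≡ 9029

9029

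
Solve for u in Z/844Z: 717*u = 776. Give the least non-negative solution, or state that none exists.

592

gcd(717, 844) = 1, so a unique solution mod 844 exists.
717⁻¹ ≡ 525 (mod 844).
u ≡ 525*776 ≡ 592 (mod 844).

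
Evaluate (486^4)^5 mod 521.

(486)^4 ≡ 145 (mod 521)
(145)^5 ≡ 100 (mod 521)

100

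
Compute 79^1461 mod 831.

304

Using repeated squaring:
79^1 ≡ 79 (mod 831)
79^2 ≡ 79^2 = 6241 ≡ 424 (mod 831)
79^4 ≡ 424^2 = 179776 ≡ 280 (mod 831)
79^8 ≡ 280^2 = 78400 ≡ 286 (mod 831)
79^16 ≡ 286^2 = 81796 ≡ 358 (mod 831)
79^32 ≡ 358^2 = 128164 ≡ 190 (mod 831)
79^64 ≡ 190^2 = 36100 ≡ 367 (mod 831)
79^128 ≡ 367^2 = 134689 ≡ 67 (mod 831)
79^256 ≡ 67^2 = 4489 ≡ 334 (mod 831)
79^512 ≡ 334^2 = 111556 ≡ 202 (mod 831)
79^1024 ≡ 202^2 = 40804 ≡ 85 (mod 831)
79^1461 = 79^1024 * 79^256 * 79^128 * 79^32 * 79^16 * 79^4 * 79^1 ≡ 85 * 334 * 67 * 190 * 358 * 280 * 79 (mod 831).
Accumulate the product:
85 * 334 = 28390 ≡ 136
136 * 67 = 9112 ≡ 802
802 * 190 = 152380 ≡ 307
307 * 358 = 109906 ≡ 214
214 * 280 = 59920 ≡ 88
88 * 79 = 6952 ≡ 304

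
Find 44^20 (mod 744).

20 in binary is 10100, i.e. 20 = 16 + 4.
44^1 ≡ 44 (mod 744)
44^2 ≡ 44^2 = 1936 ≡ 448 (mod 744)
44^4 ≡ 448^2 = 200704 ≡ 568 (mod 744)
44^8 ≡ 568^2 = 322624 ≡ 472 (mod 744)
44^16 ≡ 472^2 = 222784 ≡ 328 (mod 744)
44^20 = 44^16 · 44^4 ≡ 328 · 568 (mod 744).
328 · 568 = 186304 ≡ 304 (mod 744).

304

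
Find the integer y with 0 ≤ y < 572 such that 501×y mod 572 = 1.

145

572 = 1·501 + 71
501 = 7·71 + 4
71 = 17·4 + 3
4 = 1·3 + 1
3 = 3·1 + 0
gcd(501, 572) = 1, so the inverse exists.
Bézout: 1 = −127·572 + 145·501.
So 501⁻¹ ≡ 145 (mod 572).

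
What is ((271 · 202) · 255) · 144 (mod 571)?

109

271 · 202 = 54742 ≡ 497 (mod 571)
497 · 255 = 126735 ≡ 544 (mod 571)
544 · 144 = 78336 ≡ 109 (mod 571)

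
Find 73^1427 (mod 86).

1427 in binary is 10110010011, i.e. 1427 = 1024 + 256 + 128 + 16 + 2 + 1.
73^1 ≡ 73 (mod 86)
73^2 ≡ 73^2 = 5329 ≡ 83 (mod 86)
73^4 ≡ 83^2 = 6889 ≡ 9 (mod 86)
73^8 ≡ 9^2 = 81 (mod 86)
73^16 ≡ 81^2 = 6561 ≡ 25 (mod 86)
73^32 ≡ 25^2 = 625 ≡ 23 (mod 86)
73^64 ≡ 23^2 = 529 ≡ 13 (mod 86)
73^128 ≡ 13^2 = 169 ≡ 83 (mod 86)
73^256 ≡ 83^2 = 6889 ≡ 9 (mod 86)
73^512 ≡ 9^2 = 81 (mod 86)
73^1024 ≡ 81^2 = 6561 ≡ 25 (mod 86)
73^1427 = 73^1024 × 73^256 × 73^128 × 73^16 × 73^2 × 73^1 ≡ 25 × 9 × 83 × 25 × 83 × 73 (mod 86).
Accumulate the product:
25 × 9 = 225 ≡ 53
53 × 83 = 4399 ≡ 13
13 × 25 = 325 ≡ 67
67 × 83 = 5561 ≡ 57
57 × 73 = 4161 ≡ 33

33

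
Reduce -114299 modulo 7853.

3496

-114299 = -15*7853 + 3496, so -114299 ≡ 3496 (mod 7853).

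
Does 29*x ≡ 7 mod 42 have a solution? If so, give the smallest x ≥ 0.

35

gcd(29, 42) = 1, so a unique solution mod 42 exists.
29⁻¹ ≡ 29 (mod 42).
x ≡ 29*7 ≡ 35 (mod 42).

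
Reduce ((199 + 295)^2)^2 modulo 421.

107

199 + 295 = 494 ≡ 73 (mod 421)
(73)^2 ≡ 277 (mod 421)
(277)^2 ≡ 107 (mod 421)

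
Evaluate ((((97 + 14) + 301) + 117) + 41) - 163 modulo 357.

50

97 + 14 = 111
111 + 301 = 412 ≡ 55 (mod 357)
55 + 117 = 172
172 + 41 = 213
213 - 163 = 50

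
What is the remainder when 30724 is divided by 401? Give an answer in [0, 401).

30724 = 76*401 + 248, so 30724 ≡ 248 (mod 401).

248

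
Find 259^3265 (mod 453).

Compute successive squares:
3265 in binary is 110011000001, i.e. 3265 = 2048 + 1024 + 128 + 64 + 1.
259^1 ≡ 259 (mod 453)
259^2 ≡ 259^2 = 67081 ≡ 37 (mod 453)
259^4 ≡ 37^2 = 1369 ≡ 10 (mod 453)
259^8 ≡ 10^2 = 100 (mod 453)
259^16 ≡ 100^2 = 10000 ≡ 34 (mod 453)
259^32 ≡ 34^2 = 1156 ≡ 250 (mod 453)
259^64 ≡ 250^2 = 62500 ≡ 439 (mod 453)
259^128 ≡ 439^2 = 192721 ≡ 196 (mod 453)
259^256 ≡ 196^2 = 38416 ≡ 364 (mod 453)
259^512 ≡ 364^2 = 132496 ≡ 220 (mod 453)
259^1024 ≡ 220^2 = 48400 ≡ 382 (mod 453)
259^2048 ≡ 382^2 = 145924 ≡ 58 (mod 453)
259^3265 = 259^2048 · 259^1024 · 259^128 · 259^64 · 259^1 ≡ 58 · 382 · 196 · 439 · 259 (mod 453).
Accumulate the product:
58 · 382 = 22156 ≡ 412
412 · 196 = 80752 ≡ 118
118 · 439 = 51802 ≡ 160
160 · 259 = 41440 ≡ 217

217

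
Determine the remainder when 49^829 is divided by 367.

By square-and-multiply:
829 in binary is 1100111101, i.e. 829 = 512 + 256 + 32 + 16 + 8 + 4 + 1.
49^1 ≡ 49 (mod 367)
49^2 ≡ 49^2 = 2401 ≡ 199 (mod 367)
49^4 ≡ 199^2 = 39601 ≡ 332 (mod 367)
49^8 ≡ 332^2 = 110224 ≡ 124 (mod 367)
49^16 ≡ 124^2 = 15376 ≡ 329 (mod 367)
49^32 ≡ 329^2 = 108241 ≡ 343 (mod 367)
49^64 ≡ 343^2 = 117649 ≡ 209 (mod 367)
49^128 ≡ 209^2 = 43681 ≡ 8 (mod 367)
49^256 ≡ 8^2 = 64 (mod 367)
49^512 ≡ 64^2 = 4096 ≡ 59 (mod 367)
49^829 = 49^512 × 49^256 × 49^32 × 49^16 × 49^8 × 49^4 × 49^1 ≡ 59 × 64 × 343 × 329 × 124 × 332 × 49 (mod 367).
Accumulate the product:
59 × 64 = 3776 ≡ 106
106 × 343 = 36358 ≡ 25
25 × 329 = 8225 ≡ 151
151 × 124 = 18724 ≡ 7
7 × 332 = 2324 ≡ 122
122 × 49 = 5978 ≡ 106

106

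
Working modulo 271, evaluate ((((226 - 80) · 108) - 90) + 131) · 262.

226 - 80 = 146
146 · 108 = 15768 ≡ 50 (mod 271)
50 - 90 = -40 ≡ 231 (mod 271)
231 + 131 = 362 ≡ 91 (mod 271)
91 · 262 = 23842 ≡ 265 (mod 271)

265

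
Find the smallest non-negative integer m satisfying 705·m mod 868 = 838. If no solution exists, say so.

gcd(705, 868) = 1, so a unique solution mod 868 exists.
705⁻¹ ≡ 213 (mod 868).
m ≡ 213·838 ≡ 554 (mod 868).

554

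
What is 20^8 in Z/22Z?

14

20^1 ≡ 20 (mod 22)
20^2 ≡ 20^2 = 400 ≡ 4 (mod 22)
20^4 ≡ 4^2 = 16 (mod 22)
20^8 ≡ 16^2 = 256 ≡ 14 (mod 22)
So 20^8 ≡ 14 (mod 22).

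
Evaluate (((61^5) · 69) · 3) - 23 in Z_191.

91

(61)^5 ≡ 31 (mod 191)
31 · 69 = 2139 ≡ 38 (mod 191)
38 · 3 = 114
114 - 23 = 91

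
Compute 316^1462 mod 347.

1462 in binary is 10110110110, i.e. 1462 = 1024 + 256 + 128 + 32 + 16 + 4 + 2.
316^1 ≡ 316 (mod 347)
316^2 ≡ 316^2 = 99856 ≡ 267 (mod 347)
316^4 ≡ 267^2 = 71289 ≡ 154 (mod 347)
316^8 ≡ 154^2 = 23716 ≡ 120 (mod 347)
316^16 ≡ 120^2 = 14400 ≡ 173 (mod 347)
316^32 ≡ 173^2 = 29929 ≡ 87 (mod 347)
316^64 ≡ 87^2 = 7569 ≡ 282 (mod 347)
316^128 ≡ 282^2 = 79524 ≡ 61 (mod 347)
316^256 ≡ 61^2 = 3721 ≡ 251 (mod 347)
316^512 ≡ 251^2 = 63001 ≡ 194 (mod 347)
316^1024 ≡ 194^2 = 37636 ≡ 160 (mod 347)
316^1462 = 316^1024 × 316^256 × 316^128 × 316^32 × 316^16 × 316^4 × 316^2 ≡ 160 × 251 × 61 × 87 × 173 × 154 × 267 (mod 347).
Accumulate the product:
160 × 251 = 40160 ≡ 255
255 × 61 = 15555 ≡ 287
287 × 87 = 24969 ≡ 332
332 × 173 = 57436 ≡ 181
181 × 154 = 27874 ≡ 114
114 × 267 = 30438 ≡ 249

249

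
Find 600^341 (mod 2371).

1413

By square-and-multiply:
341 in binary is 101010101, i.e. 341 = 256 + 64 + 16 + 4 + 1.
600^1 ≡ 600 (mod 2371)
600^2 ≡ 600^2 = 360000 ≡ 1979 (mod 2371)
600^4 ≡ 1979^2 = 3916441 ≡ 1920 (mod 2371)
600^8 ≡ 1920^2 = 3686400 ≡ 1866 (mod 2371)
600^16 ≡ 1866^2 = 3481956 ≡ 1328 (mod 2371)
600^32 ≡ 1328^2 = 1763584 ≡ 1931 (mod 2371)
600^64 ≡ 1931^2 = 3728761 ≡ 1549 (mod 2371)
600^128 ≡ 1549^2 = 2399401 ≡ 2320 (mod 2371)
600^256 ≡ 2320^2 = 5382400 ≡ 230 (mod 2371)
600^341 = 600^256 * 600^64 * 600^16 * 600^4 * 600^1 ≡ 230 * 1549 * 1328 * 1920 * 600 (mod 2371).
Accumulate the product:
230 * 1549 = 356270 ≡ 620
620 * 1328 = 823360 ≡ 623
623 * 1920 = 1196160 ≡ 1176
1176 * 600 = 705600 ≡ 1413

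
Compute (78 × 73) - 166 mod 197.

78 × 73 = 5694 ≡ 178 (mod 197)
178 - 166 = 12

12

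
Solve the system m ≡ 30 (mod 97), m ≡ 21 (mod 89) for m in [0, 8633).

1000

97⁻¹ mod 89: 97*78 ≡ 1 (mod 89), so 97⁻¹ ≡ 78.
m = 30 + 97*((21 − 30)*78 mod 89) = 30 + 97*10 = 1000.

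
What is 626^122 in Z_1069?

393

122 in binary is 1111010, i.e. 122 = 64 + 32 + 16 + 8 + 2.
626^1 ≡ 626 (mod 1069)
626^2 ≡ 626^2 = 391876 ≡ 622 (mod 1069)
626^4 ≡ 622^2 = 386884 ≡ 975 (mod 1069)
626^8 ≡ 975^2 = 950625 ≡ 284 (mod 1069)
626^16 ≡ 284^2 = 80656 ≡ 481 (mod 1069)
626^32 ≡ 481^2 = 231361 ≡ 457 (mod 1069)
626^64 ≡ 457^2 = 208849 ≡ 394 (mod 1069)
626^122 = 626^64 * 626^32 * 626^16 * 626^8 * 626^2 ≡ 394 * 457 * 481 * 284 * 622 (mod 1069).
Accumulate the product:
394 * 457 = 180058 ≡ 466
466 * 481 = 224146 ≡ 725
725 * 284 = 205900 ≡ 652
652 * 622 = 405544 ≡ 393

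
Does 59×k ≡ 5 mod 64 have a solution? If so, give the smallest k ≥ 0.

63

gcd(59, 64) = 1, so a unique solution mod 64 exists.
59⁻¹ ≡ 51 (mod 64).
k ≡ 51×5 ≡ 63 (mod 64).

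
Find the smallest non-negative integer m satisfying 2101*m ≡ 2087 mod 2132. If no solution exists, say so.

139

gcd(2101, 2132) = 1, so a unique solution mod 2132 exists.
2101⁻¹ ≡ 1513 (mod 2132).
m ≡ 1513*2087 ≡ 139 (mod 2132).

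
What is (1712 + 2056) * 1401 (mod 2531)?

1712 + 2056 = 3768 ≡ 1237 (mod 2531)
1237 * 1401 = 1733037 ≡ 1833 (mod 2531)

1833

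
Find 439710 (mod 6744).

1350

439710 = 65×6744 + 1350, so 439710 ≡ 1350 (mod 6744).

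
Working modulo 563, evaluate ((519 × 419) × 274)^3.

519 × 419 = 217461 ≡ 143 (mod 563)
143 × 274 = 39182 ≡ 335 (mod 563)
(335)^3 ≡ 487 (mod 563)

487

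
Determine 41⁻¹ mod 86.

Run the extended Euclidean algorithm:
86 = 2×41 + 4
41 = 10×4 + 1
4 = 4×1 + 0
gcd(41, 86) = 1, so the inverse exists.
Bézout: 1 = −10×86 + 21×41.
So 41⁻¹ ≡ 21 (mod 86).

21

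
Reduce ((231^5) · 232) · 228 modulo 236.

64

(231)^5 ≡ 179 (mod 236)
179 · 232 = 41528 ≡ 228 (mod 236)
228 · 228 = 51984 ≡ 64 (mod 236)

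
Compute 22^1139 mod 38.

Compute successive squares:
1139 in binary is 10001110011, i.e. 1139 = 1024 + 64 + 32 + 16 + 2 + 1.
22^1 ≡ 22 (mod 38)
22^2 ≡ 22^2 = 484 ≡ 28 (mod 38)
22^4 ≡ 28^2 = 784 ≡ 24 (mod 38)
22^8 ≡ 24^2 = 576 ≡ 6 (mod 38)
22^16 ≡ 6^2 = 36 (mod 38)
22^32 ≡ 36^2 = 1296 ≡ 4 (mod 38)
22^64 ≡ 4^2 = 16 (mod 38)
22^128 ≡ 16^2 = 256 ≡ 28 (mod 38)
22^256 ≡ 28^2 = 784 ≡ 24 (mod 38)
22^512 ≡ 24^2 = 576 ≡ 6 (mod 38)
22^1024 ≡ 6^2 = 36 (mod 38)
22^1139 = 22^1024 * 22^64 * 22^32 * 22^16 * 22^2 * 22^1 ≡ 36 * 16 * 4 * 36 * 28 * 22 (mod 38).
Accumulate the product:
36 * 16 = 576 ≡ 6
6 * 4 = 24
24 * 36 = 864 ≡ 28
28 * 28 = 784 ≡ 24
24 * 22 = 528 ≡ 34

34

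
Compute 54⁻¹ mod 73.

Run the extended Euclidean algorithm:
73 = 1·54 + 19
54 = 2·19 + 16
19 = 1·16 + 3
16 = 5·3 + 1
3 = 3·1 + 0
gcd(54, 73) = 1, so the inverse exists.
Bézout: 1 = −17·73 + 23·54.
So 54⁻¹ ≡ 23 (mod 73).

23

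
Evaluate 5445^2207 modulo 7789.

3188

2207 in binary is 100010011111, i.e. 2207 = 2048 + 128 + 16 + 8 + 4 + 2 + 1.
5445^1 ≡ 5445 (mod 7789)
5445^2 ≡ 5445^2 = 29648025 ≡ 3091 (mod 7789)
5445^4 ≡ 3091^2 = 9554281 ≡ 4967 (mod 7789)
5445^8 ≡ 4967^2 = 24671089 ≡ 3326 (mod 7789)
5445^16 ≡ 3326^2 = 11062276 ≡ 1896 (mod 7789)
5445^32 ≡ 1896^2 = 3594816 ≡ 4087 (mod 7789)
5445^64 ≡ 4087^2 = 16703569 ≡ 3953 (mod 7789)
5445^128 ≡ 3953^2 = 15626209 ≡ 1475 (mod 7789)
5445^256 ≡ 1475^2 = 2175625 ≡ 2494 (mod 7789)
5445^512 ≡ 2494^2 = 6220036 ≡ 4414 (mod 7789)
5445^1024 ≡ 4414^2 = 19483396 ≡ 3107 (mod 7789)
5445^2048 ≡ 3107^2 = 9653449 ≡ 2878 (mod 7789)
5445^2207 = 5445^2048 × 5445^128 × 5445^16 × 5445^8 × 5445^4 × 5445^2 × 5445^1 ≡ 2878 × 1475 × 1896 × 3326 × 4967 × 3091 × 5445 (mod 7789).
Accumulate the product:
2878 × 1475 = 4245050 ≡ 45
45 × 1896 = 85320 ≡ 7430
7430 × 3326 = 24712180 ≡ 5472
5472 × 4967 = 27179424 ≡ 3603
3603 × 3091 = 11136873 ≡ 6392
6392 × 5445 = 34804440 ≡ 3188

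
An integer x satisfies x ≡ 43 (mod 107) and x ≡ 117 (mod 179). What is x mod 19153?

18554

107⁻¹ mod 179: 107×87 ≡ 1 (mod 179), so 107⁻¹ ≡ 87.
x = 43 + 107×((117 − 43)×87 mod 179) = 43 + 107×173 = 18554.
Check: 18554 mod 107 = 43, 18554 mod 179 = 117. ✓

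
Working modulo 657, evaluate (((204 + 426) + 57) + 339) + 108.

204 + 426 = 630
630 + 57 = 687 ≡ 30 (mod 657)
30 + 339 = 369
369 + 108 = 477

477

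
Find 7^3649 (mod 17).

Compute successive squares:
3649 in binary is 111001000001, i.e. 3649 = 2048 + 1024 + 512 + 64 + 1.
7^1 ≡ 7 (mod 17)
7^2 ≡ 7^2 = 49 ≡ 15 (mod 17)
7^4 ≡ 15^2 = 225 ≡ 4 (mod 17)
7^8 ≡ 4^2 = 16 (mod 17)
7^16 ≡ 16^2 = 256 ≡ 1 (mod 17)
7^32 ≡ 1^2 = 1 (mod 17)
7^64 ≡ 1^2 = 1 (mod 17)
7^128 ≡ 1^2 = 1 (mod 17)
7^256 ≡ 1^2 = 1 (mod 17)
7^512 ≡ 1^2 = 1 (mod 17)
7^1024 ≡ 1^2 = 1 (mod 17)
7^2048 ≡ 1^2 = 1 (mod 17)
7^3649 = 7^2048 × 7^1024 × 7^512 × 7^64 × 7^1 ≡ 1 × 1 × 1 × 1 × 7 (mod 17).
Accumulate the product:
1 × 1 = 1
1 × 1 = 1
1 × 1 = 1
1 × 7 = 7

7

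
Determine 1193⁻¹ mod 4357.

84

Apply the Euclidean algorithm and back-substitute:
4357 = 3×1193 + 778
1193 = 1×778 + 415
778 = 1×415 + 363
415 = 1×363 + 52
363 = 6×52 + 51
52 = 1×51 + 1
51 = 51×1 + 0
gcd(1193, 4357) = 1, so the inverse exists.
Bézout: 1 = −23×4357 + 84×1193.
So 1193⁻¹ ≡ 84 (mod 4357).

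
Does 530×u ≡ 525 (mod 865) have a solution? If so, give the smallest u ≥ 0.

32

gcd(530, 865) = 5, and 5 | 525, so solutions exist.
Divide through by 5: 106×u = 105 (mod 173).
106⁻¹ ≡ 142 (mod 173).
u ≡ 142×105 ≡ 32 (mod 173).
The smallest non-negative solution is u = 32.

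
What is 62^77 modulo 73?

60

77 in binary is 1001101, i.e. 77 = 64 + 8 + 4 + 1.
62^1 ≡ 62 (mod 73)
62^2 ≡ 62^2 = 3844 ≡ 48 (mod 73)
62^4 ≡ 48^2 = 2304 ≡ 41 (mod 73)
62^8 ≡ 41^2 = 1681 ≡ 2 (mod 73)
62^16 ≡ 2^2 = 4 (mod 73)
62^32 ≡ 4^2 = 16 (mod 73)
62^64 ≡ 16^2 = 256 ≡ 37 (mod 73)
62^77 = 62^64 * 62^8 * 62^4 * 62^1 ≡ 37 * 2 * 41 * 62 (mod 73).
Accumulate the product:
37 * 2 = 74 ≡ 1
1 * 41 = 41
41 * 62 = 2542 ≡ 60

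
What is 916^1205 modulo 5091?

Compute successive squares:
1205 in binary is 10010110101, i.e. 1205 = 1024 + 128 + 32 + 16 + 4 + 1.
916^1 ≡ 916 (mod 5091)
916^2 ≡ 916^2 = 839056 ≡ 4132 (mod 5091)
916^4 ≡ 4132^2 = 17073424 ≡ 3301 (mod 5091)
916^8 ≡ 3301^2 = 10896601 ≡ 1861 (mod 5091)
916^16 ≡ 1861^2 = 3463321 ≡ 1441 (mod 5091)
916^32 ≡ 1441^2 = 2076481 ≡ 4444 (mod 5091)
916^64 ≡ 4444^2 = 19749136 ≡ 1147 (mod 5091)
916^128 ≡ 1147^2 = 1315609 ≡ 2131 (mod 5091)
916^256 ≡ 2131^2 = 4541161 ≡ 5080 (mod 5091)
916^512 ≡ 5080^2 = 25806400 ≡ 121 (mod 5091)
916^1024 ≡ 121^2 = 14641 ≡ 4459 (mod 5091)
916^1205 = 916^1024 × 916^128 × 916^32 × 916^16 × 916^4 × 916^1 ≡ 4459 × 2131 × 4444 × 1441 × 3301 × 916 (mod 5091).
Accumulate the product:
4459 × 2131 = 9502129 ≡ 2323
2323 × 4444 = 10323412 ≡ 3955
3955 × 1441 = 5699155 ≡ 2326
2326 × 3301 = 7678126 ≡ 898
898 × 916 = 822568 ≡ 2917

2917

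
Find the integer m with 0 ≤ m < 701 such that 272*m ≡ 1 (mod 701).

317

Run the extended Euclidean algorithm:
701 = 2×272 + 157
272 = 1×157 + 115
157 = 1×115 + 42
115 = 2×42 + 31
42 = 1×31 + 11
31 = 2×11 + 9
11 = 1×9 + 2
9 = 4×2 + 1
2 = 2×1 + 0
gcd(272, 701) = 1, so the inverse exists.
Back-substitute for 1:
1 = 1×9 − 4×2
  = −4×11 + 5×9
  = 5×31 − 14×11
  = −14×42 + 19×31
  = 19×115 − 52×42
  = −52×157 + 71×115
  = 71×272 − 123×157
  = −123×701 + 317×272
So 272⁻¹ ≡ 317 (mod 701).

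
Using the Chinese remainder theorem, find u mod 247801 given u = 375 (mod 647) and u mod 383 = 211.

647⁻¹ mod 383: 647*280 ≡ 1 (mod 383), so 647⁻¹ ≡ 280.
u = 375 + 647*((211 − 375)*280 mod 383) = 375 + 647*40 = 26255.
Check: 26255 mod 647 = 375, 26255 mod 383 = 211. ✓

26255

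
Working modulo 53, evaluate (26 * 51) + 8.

26 * 51 = 1326 ≡ 1 (mod 53)
1 + 8 = 9

9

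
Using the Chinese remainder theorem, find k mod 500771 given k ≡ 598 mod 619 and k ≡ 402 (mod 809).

491465

619⁻¹ mod 809: 619×677 ≡ 1 (mod 809), so 619⁻¹ ≡ 677.
k = 598 + 619×((402 − 598)×677 mod 809) = 598 + 619×793 = 491465.
Check: 491465 mod 619 = 598, 491465 mod 809 = 402. ✓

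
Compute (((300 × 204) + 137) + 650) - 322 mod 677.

300 × 204 = 61200 ≡ 270 (mod 677)
270 + 137 = 407
407 + 650 = 1057 ≡ 380 (mod 677)
380 - 322 = 58

58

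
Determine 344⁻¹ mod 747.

747 = 2·344 + 59
344 = 5·59 + 49
59 = 1·49 + 10
49 = 4·10 + 9
10 = 1·9 + 1
9 = 9·1 + 0
gcd(344, 747) = 1, so the inverse exists.
Back-substitute for 1:
1 = 1·10 − 1·9
  = −1·49 + 5·10
  = 5·59 − 6·49
  = −6·344 + 35·59
  = 35·747 − 76·344
So 344⁻¹ ≡ −76 ≡ 671 (mod 747).

671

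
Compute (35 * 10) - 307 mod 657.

43

35 * 10 = 350
350 - 307 = 43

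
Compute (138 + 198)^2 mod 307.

227

138 + 198 = 336 ≡ 29 (mod 307)
(29)^2 ≡ 227 (mod 307)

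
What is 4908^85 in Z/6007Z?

85 in binary is 1010101, i.e. 85 = 64 + 16 + 4 + 1.
4908^1 ≡ 4908 (mod 6007)
4908^2 ≡ 4908^2 = 24088464 ≡ 394 (mod 6007)
4908^4 ≡ 394^2 = 155236 ≡ 5061 (mod 6007)
4908^8 ≡ 5061^2 = 25613721 ≡ 5880 (mod 6007)
4908^16 ≡ 5880^2 = 34574400 ≡ 4115 (mod 6007)
4908^32 ≡ 4115^2 = 16933225 ≡ 5499 (mod 6007)
4908^64 ≡ 5499^2 = 30239001 ≡ 5770 (mod 6007)
4908^85 = 4908^64 * 4908^16 * 4908^4 * 4908^1 ≡ 5770 * 4115 * 5061 * 4908 (mod 6007).
Accumulate the product:
5770 * 4115 = 23743550 ≡ 3886
3886 * 5061 = 19667046 ≡ 128
128 * 4908 = 628224 ≡ 3496

3496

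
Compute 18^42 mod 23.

By square-and-multiply:
42 in binary is 101010, i.e. 42 = 32 + 8 + 2.
18^1 ≡ 18 (mod 23)
18^2 ≡ 18^2 = 324 ≡ 2 (mod 23)
18^4 ≡ 2^2 = 4 (mod 23)
18^8 ≡ 4^2 = 16 (mod 23)
18^16 ≡ 16^2 = 256 ≡ 3 (mod 23)
18^32 ≡ 3^2 = 9 (mod 23)
18^42 = 18^32 · 18^8 · 18^2 ≡ 9 · 16 · 2 (mod 23).
Accumulate the product:
9 · 16 = 144 ≡ 6
6 · 2 = 12

12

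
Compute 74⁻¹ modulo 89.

By the extended Euclidean algorithm:
89 = 1·74 + 15
74 = 4·15 + 14
15 = 1·14 + 1
14 = 14·1 + 0
gcd(74, 89) = 1, so the inverse exists.
Bézout: 1 = 5·89 − 6·74.
So 74⁻¹ ≡ −6 ≡ 83 (mod 89).

83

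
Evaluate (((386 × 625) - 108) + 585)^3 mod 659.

386 × 625 = 241250 ≡ 56 (mod 659)
56 - 108 = -52 ≡ 607 (mod 659)
607 + 585 = 1192 ≡ 533 (mod 659)
(533)^3 ≡ 348 (mod 659)

348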